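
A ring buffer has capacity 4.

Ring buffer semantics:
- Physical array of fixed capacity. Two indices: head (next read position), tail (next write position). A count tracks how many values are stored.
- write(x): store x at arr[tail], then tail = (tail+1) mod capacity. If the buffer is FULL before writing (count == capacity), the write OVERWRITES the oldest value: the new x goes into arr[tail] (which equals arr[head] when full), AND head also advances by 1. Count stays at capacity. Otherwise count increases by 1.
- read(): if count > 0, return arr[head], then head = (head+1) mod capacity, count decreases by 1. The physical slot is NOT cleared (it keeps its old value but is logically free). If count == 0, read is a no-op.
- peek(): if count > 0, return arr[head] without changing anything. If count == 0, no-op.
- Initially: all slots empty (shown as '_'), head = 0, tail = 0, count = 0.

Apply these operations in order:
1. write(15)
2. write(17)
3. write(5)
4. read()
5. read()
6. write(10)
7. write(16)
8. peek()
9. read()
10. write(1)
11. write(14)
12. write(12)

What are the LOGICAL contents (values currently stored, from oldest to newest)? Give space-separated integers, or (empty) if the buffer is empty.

Answer: 16 1 14 12

Derivation:
After op 1 (write(15)): arr=[15 _ _ _] head=0 tail=1 count=1
After op 2 (write(17)): arr=[15 17 _ _] head=0 tail=2 count=2
After op 3 (write(5)): arr=[15 17 5 _] head=0 tail=3 count=3
After op 4 (read()): arr=[15 17 5 _] head=1 tail=3 count=2
After op 5 (read()): arr=[15 17 5 _] head=2 tail=3 count=1
After op 6 (write(10)): arr=[15 17 5 10] head=2 tail=0 count=2
After op 7 (write(16)): arr=[16 17 5 10] head=2 tail=1 count=3
After op 8 (peek()): arr=[16 17 5 10] head=2 tail=1 count=3
After op 9 (read()): arr=[16 17 5 10] head=3 tail=1 count=2
After op 10 (write(1)): arr=[16 1 5 10] head=3 tail=2 count=3
After op 11 (write(14)): arr=[16 1 14 10] head=3 tail=3 count=4
After op 12 (write(12)): arr=[16 1 14 12] head=0 tail=0 count=4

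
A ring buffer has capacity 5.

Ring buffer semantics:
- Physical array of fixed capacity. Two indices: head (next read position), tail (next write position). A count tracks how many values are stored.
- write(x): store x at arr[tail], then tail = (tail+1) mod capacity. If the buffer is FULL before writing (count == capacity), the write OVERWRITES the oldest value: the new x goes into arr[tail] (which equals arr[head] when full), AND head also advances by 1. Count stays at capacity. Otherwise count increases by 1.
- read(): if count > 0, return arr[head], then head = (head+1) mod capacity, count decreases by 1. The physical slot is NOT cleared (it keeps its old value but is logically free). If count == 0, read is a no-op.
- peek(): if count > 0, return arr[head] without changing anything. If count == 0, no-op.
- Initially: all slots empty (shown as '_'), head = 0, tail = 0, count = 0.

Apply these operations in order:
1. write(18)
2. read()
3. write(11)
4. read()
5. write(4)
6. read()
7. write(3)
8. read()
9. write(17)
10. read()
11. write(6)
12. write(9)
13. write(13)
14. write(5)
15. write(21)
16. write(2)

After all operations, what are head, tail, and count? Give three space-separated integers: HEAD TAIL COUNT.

After op 1 (write(18)): arr=[18 _ _ _ _] head=0 tail=1 count=1
After op 2 (read()): arr=[18 _ _ _ _] head=1 tail=1 count=0
After op 3 (write(11)): arr=[18 11 _ _ _] head=1 tail=2 count=1
After op 4 (read()): arr=[18 11 _ _ _] head=2 tail=2 count=0
After op 5 (write(4)): arr=[18 11 4 _ _] head=2 tail=3 count=1
After op 6 (read()): arr=[18 11 4 _ _] head=3 tail=3 count=0
After op 7 (write(3)): arr=[18 11 4 3 _] head=3 tail=4 count=1
After op 8 (read()): arr=[18 11 4 3 _] head=4 tail=4 count=0
After op 9 (write(17)): arr=[18 11 4 3 17] head=4 tail=0 count=1
After op 10 (read()): arr=[18 11 4 3 17] head=0 tail=0 count=0
After op 11 (write(6)): arr=[6 11 4 3 17] head=0 tail=1 count=1
After op 12 (write(9)): arr=[6 9 4 3 17] head=0 tail=2 count=2
After op 13 (write(13)): arr=[6 9 13 3 17] head=0 tail=3 count=3
After op 14 (write(5)): arr=[6 9 13 5 17] head=0 tail=4 count=4
After op 15 (write(21)): arr=[6 9 13 5 21] head=0 tail=0 count=5
After op 16 (write(2)): arr=[2 9 13 5 21] head=1 tail=1 count=5

Answer: 1 1 5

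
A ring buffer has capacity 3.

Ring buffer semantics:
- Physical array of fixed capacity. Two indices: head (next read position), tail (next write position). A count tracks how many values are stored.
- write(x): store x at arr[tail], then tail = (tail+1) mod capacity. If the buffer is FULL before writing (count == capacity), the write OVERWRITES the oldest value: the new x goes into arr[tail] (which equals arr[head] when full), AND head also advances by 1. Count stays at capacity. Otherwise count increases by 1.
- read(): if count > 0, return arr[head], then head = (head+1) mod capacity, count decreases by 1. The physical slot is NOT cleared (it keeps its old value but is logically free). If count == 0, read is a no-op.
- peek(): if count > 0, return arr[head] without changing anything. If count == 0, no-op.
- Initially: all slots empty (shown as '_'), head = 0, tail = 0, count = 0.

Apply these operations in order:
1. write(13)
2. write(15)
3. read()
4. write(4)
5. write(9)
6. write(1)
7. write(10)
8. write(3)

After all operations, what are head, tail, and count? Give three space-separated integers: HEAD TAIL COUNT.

After op 1 (write(13)): arr=[13 _ _] head=0 tail=1 count=1
After op 2 (write(15)): arr=[13 15 _] head=0 tail=2 count=2
After op 3 (read()): arr=[13 15 _] head=1 tail=2 count=1
After op 4 (write(4)): arr=[13 15 4] head=1 tail=0 count=2
After op 5 (write(9)): arr=[9 15 4] head=1 tail=1 count=3
After op 6 (write(1)): arr=[9 1 4] head=2 tail=2 count=3
After op 7 (write(10)): arr=[9 1 10] head=0 tail=0 count=3
After op 8 (write(3)): arr=[3 1 10] head=1 tail=1 count=3

Answer: 1 1 3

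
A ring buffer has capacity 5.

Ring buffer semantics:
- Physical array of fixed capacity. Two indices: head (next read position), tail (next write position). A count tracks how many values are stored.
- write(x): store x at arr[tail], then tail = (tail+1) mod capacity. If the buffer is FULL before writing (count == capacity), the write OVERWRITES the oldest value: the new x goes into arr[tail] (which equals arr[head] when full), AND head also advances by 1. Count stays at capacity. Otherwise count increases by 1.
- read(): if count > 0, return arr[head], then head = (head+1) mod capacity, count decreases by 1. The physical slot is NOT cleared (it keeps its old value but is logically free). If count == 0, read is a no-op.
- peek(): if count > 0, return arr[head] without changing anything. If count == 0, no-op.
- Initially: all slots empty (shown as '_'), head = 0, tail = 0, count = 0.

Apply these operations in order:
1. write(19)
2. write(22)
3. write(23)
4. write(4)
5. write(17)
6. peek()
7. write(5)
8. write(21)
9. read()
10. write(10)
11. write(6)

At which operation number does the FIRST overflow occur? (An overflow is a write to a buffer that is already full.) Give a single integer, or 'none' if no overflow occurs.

After op 1 (write(19)): arr=[19 _ _ _ _] head=0 tail=1 count=1
After op 2 (write(22)): arr=[19 22 _ _ _] head=0 tail=2 count=2
After op 3 (write(23)): arr=[19 22 23 _ _] head=0 tail=3 count=3
After op 4 (write(4)): arr=[19 22 23 4 _] head=0 tail=4 count=4
After op 5 (write(17)): arr=[19 22 23 4 17] head=0 tail=0 count=5
After op 6 (peek()): arr=[19 22 23 4 17] head=0 tail=0 count=5
After op 7 (write(5)): arr=[5 22 23 4 17] head=1 tail=1 count=5
After op 8 (write(21)): arr=[5 21 23 4 17] head=2 tail=2 count=5
After op 9 (read()): arr=[5 21 23 4 17] head=3 tail=2 count=4
After op 10 (write(10)): arr=[5 21 10 4 17] head=3 tail=3 count=5
After op 11 (write(6)): arr=[5 21 10 6 17] head=4 tail=4 count=5

Answer: 7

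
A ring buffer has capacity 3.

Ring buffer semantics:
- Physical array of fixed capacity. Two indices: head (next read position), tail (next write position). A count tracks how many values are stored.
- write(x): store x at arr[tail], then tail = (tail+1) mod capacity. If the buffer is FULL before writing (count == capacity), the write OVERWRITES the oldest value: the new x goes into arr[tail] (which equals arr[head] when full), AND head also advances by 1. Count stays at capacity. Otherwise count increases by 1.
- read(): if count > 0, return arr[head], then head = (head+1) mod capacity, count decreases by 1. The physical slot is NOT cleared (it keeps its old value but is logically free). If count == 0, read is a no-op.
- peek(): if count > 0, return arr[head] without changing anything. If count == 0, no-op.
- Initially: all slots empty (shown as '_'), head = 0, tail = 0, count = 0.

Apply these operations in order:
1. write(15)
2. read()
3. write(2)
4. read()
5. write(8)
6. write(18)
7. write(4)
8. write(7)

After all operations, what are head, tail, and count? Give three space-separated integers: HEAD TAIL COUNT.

After op 1 (write(15)): arr=[15 _ _] head=0 tail=1 count=1
After op 2 (read()): arr=[15 _ _] head=1 tail=1 count=0
After op 3 (write(2)): arr=[15 2 _] head=1 tail=2 count=1
After op 4 (read()): arr=[15 2 _] head=2 tail=2 count=0
After op 5 (write(8)): arr=[15 2 8] head=2 tail=0 count=1
After op 6 (write(18)): arr=[18 2 8] head=2 tail=1 count=2
After op 7 (write(4)): arr=[18 4 8] head=2 tail=2 count=3
After op 8 (write(7)): arr=[18 4 7] head=0 tail=0 count=3

Answer: 0 0 3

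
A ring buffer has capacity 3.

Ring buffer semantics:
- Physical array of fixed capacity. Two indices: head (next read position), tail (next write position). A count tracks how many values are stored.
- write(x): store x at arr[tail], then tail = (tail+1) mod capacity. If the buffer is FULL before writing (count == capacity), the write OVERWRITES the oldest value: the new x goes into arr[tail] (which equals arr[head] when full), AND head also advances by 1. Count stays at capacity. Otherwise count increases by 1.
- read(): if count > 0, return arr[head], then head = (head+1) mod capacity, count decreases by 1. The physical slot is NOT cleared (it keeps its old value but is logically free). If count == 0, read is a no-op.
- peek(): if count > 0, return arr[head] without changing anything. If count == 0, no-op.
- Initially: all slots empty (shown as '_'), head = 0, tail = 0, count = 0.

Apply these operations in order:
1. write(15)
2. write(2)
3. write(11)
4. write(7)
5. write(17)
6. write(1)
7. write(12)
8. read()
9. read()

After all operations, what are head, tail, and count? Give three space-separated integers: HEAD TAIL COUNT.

Answer: 0 1 1

Derivation:
After op 1 (write(15)): arr=[15 _ _] head=0 tail=1 count=1
After op 2 (write(2)): arr=[15 2 _] head=0 tail=2 count=2
After op 3 (write(11)): arr=[15 2 11] head=0 tail=0 count=3
After op 4 (write(7)): arr=[7 2 11] head=1 tail=1 count=3
After op 5 (write(17)): arr=[7 17 11] head=2 tail=2 count=3
After op 6 (write(1)): arr=[7 17 1] head=0 tail=0 count=3
After op 7 (write(12)): arr=[12 17 1] head=1 tail=1 count=3
After op 8 (read()): arr=[12 17 1] head=2 tail=1 count=2
After op 9 (read()): arr=[12 17 1] head=0 tail=1 count=1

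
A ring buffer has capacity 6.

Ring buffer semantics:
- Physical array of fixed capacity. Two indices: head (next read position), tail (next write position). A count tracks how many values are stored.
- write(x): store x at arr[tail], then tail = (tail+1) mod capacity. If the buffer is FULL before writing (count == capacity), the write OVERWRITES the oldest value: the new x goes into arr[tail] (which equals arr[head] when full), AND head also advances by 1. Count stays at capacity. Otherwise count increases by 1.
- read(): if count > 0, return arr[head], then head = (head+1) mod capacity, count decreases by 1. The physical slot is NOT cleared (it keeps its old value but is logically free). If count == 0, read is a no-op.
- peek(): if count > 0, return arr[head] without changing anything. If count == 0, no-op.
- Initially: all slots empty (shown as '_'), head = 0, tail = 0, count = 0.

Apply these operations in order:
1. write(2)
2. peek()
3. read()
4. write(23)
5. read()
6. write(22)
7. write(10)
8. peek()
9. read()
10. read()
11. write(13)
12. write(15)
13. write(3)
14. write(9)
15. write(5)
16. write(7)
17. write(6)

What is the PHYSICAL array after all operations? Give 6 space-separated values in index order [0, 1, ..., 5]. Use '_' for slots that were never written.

Answer: 3 9 5 7 6 15

Derivation:
After op 1 (write(2)): arr=[2 _ _ _ _ _] head=0 tail=1 count=1
After op 2 (peek()): arr=[2 _ _ _ _ _] head=0 tail=1 count=1
After op 3 (read()): arr=[2 _ _ _ _ _] head=1 tail=1 count=0
After op 4 (write(23)): arr=[2 23 _ _ _ _] head=1 tail=2 count=1
After op 5 (read()): arr=[2 23 _ _ _ _] head=2 tail=2 count=0
After op 6 (write(22)): arr=[2 23 22 _ _ _] head=2 tail=3 count=1
After op 7 (write(10)): arr=[2 23 22 10 _ _] head=2 tail=4 count=2
After op 8 (peek()): arr=[2 23 22 10 _ _] head=2 tail=4 count=2
After op 9 (read()): arr=[2 23 22 10 _ _] head=3 tail=4 count=1
After op 10 (read()): arr=[2 23 22 10 _ _] head=4 tail=4 count=0
After op 11 (write(13)): arr=[2 23 22 10 13 _] head=4 tail=5 count=1
After op 12 (write(15)): arr=[2 23 22 10 13 15] head=4 tail=0 count=2
After op 13 (write(3)): arr=[3 23 22 10 13 15] head=4 tail=1 count=3
After op 14 (write(9)): arr=[3 9 22 10 13 15] head=4 tail=2 count=4
After op 15 (write(5)): arr=[3 9 5 10 13 15] head=4 tail=3 count=5
After op 16 (write(7)): arr=[3 9 5 7 13 15] head=4 tail=4 count=6
After op 17 (write(6)): arr=[3 9 5 7 6 15] head=5 tail=5 count=6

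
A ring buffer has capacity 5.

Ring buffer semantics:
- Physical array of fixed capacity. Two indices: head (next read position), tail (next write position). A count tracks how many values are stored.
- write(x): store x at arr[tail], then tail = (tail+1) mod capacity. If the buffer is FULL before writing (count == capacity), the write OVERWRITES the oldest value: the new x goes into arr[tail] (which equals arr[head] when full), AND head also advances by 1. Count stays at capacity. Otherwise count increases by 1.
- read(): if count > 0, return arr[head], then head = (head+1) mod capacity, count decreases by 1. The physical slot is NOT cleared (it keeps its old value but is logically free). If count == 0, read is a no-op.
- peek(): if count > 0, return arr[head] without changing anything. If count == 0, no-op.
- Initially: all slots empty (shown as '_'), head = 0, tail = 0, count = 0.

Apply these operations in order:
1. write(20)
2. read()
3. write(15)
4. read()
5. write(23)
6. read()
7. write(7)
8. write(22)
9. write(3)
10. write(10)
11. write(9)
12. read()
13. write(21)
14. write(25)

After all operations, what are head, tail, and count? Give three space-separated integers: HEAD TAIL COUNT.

Answer: 0 0 5

Derivation:
After op 1 (write(20)): arr=[20 _ _ _ _] head=0 tail=1 count=1
After op 2 (read()): arr=[20 _ _ _ _] head=1 tail=1 count=0
After op 3 (write(15)): arr=[20 15 _ _ _] head=1 tail=2 count=1
After op 4 (read()): arr=[20 15 _ _ _] head=2 tail=2 count=0
After op 5 (write(23)): arr=[20 15 23 _ _] head=2 tail=3 count=1
After op 6 (read()): arr=[20 15 23 _ _] head=3 tail=3 count=0
After op 7 (write(7)): arr=[20 15 23 7 _] head=3 tail=4 count=1
After op 8 (write(22)): arr=[20 15 23 7 22] head=3 tail=0 count=2
After op 9 (write(3)): arr=[3 15 23 7 22] head=3 tail=1 count=3
After op 10 (write(10)): arr=[3 10 23 7 22] head=3 tail=2 count=4
After op 11 (write(9)): arr=[3 10 9 7 22] head=3 tail=3 count=5
After op 12 (read()): arr=[3 10 9 7 22] head=4 tail=3 count=4
After op 13 (write(21)): arr=[3 10 9 21 22] head=4 tail=4 count=5
After op 14 (write(25)): arr=[3 10 9 21 25] head=0 tail=0 count=5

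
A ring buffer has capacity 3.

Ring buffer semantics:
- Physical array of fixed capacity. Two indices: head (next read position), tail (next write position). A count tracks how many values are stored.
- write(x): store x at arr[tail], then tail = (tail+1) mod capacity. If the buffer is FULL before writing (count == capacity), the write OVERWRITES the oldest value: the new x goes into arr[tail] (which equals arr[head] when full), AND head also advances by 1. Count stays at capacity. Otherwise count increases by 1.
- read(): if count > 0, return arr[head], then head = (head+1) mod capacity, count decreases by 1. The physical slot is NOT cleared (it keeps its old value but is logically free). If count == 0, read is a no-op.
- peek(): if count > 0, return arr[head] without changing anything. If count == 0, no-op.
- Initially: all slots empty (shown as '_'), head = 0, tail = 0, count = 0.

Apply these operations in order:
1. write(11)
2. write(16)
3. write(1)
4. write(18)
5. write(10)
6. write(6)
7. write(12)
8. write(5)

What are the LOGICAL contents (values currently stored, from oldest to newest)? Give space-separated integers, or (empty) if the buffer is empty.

Answer: 6 12 5

Derivation:
After op 1 (write(11)): arr=[11 _ _] head=0 tail=1 count=1
After op 2 (write(16)): arr=[11 16 _] head=0 tail=2 count=2
After op 3 (write(1)): arr=[11 16 1] head=0 tail=0 count=3
After op 4 (write(18)): arr=[18 16 1] head=1 tail=1 count=3
After op 5 (write(10)): arr=[18 10 1] head=2 tail=2 count=3
After op 6 (write(6)): arr=[18 10 6] head=0 tail=0 count=3
After op 7 (write(12)): arr=[12 10 6] head=1 tail=1 count=3
After op 8 (write(5)): arr=[12 5 6] head=2 tail=2 count=3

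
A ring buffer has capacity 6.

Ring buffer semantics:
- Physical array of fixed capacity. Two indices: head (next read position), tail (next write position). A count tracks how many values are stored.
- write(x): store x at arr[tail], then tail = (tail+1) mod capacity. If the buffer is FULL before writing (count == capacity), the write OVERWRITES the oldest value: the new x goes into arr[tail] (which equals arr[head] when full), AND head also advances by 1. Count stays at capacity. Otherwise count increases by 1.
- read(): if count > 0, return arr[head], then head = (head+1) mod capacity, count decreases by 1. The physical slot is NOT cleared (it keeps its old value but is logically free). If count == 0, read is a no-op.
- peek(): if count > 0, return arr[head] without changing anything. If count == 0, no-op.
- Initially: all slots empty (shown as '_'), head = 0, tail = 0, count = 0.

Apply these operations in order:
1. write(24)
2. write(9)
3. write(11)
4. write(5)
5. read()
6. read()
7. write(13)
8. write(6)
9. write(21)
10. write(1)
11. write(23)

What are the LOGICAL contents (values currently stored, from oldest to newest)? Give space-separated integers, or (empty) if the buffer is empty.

Answer: 5 13 6 21 1 23

Derivation:
After op 1 (write(24)): arr=[24 _ _ _ _ _] head=0 tail=1 count=1
After op 2 (write(9)): arr=[24 9 _ _ _ _] head=0 tail=2 count=2
After op 3 (write(11)): arr=[24 9 11 _ _ _] head=0 tail=3 count=3
After op 4 (write(5)): arr=[24 9 11 5 _ _] head=0 tail=4 count=4
After op 5 (read()): arr=[24 9 11 5 _ _] head=1 tail=4 count=3
After op 6 (read()): arr=[24 9 11 5 _ _] head=2 tail=4 count=2
After op 7 (write(13)): arr=[24 9 11 5 13 _] head=2 tail=5 count=3
After op 8 (write(6)): arr=[24 9 11 5 13 6] head=2 tail=0 count=4
After op 9 (write(21)): arr=[21 9 11 5 13 6] head=2 tail=1 count=5
After op 10 (write(1)): arr=[21 1 11 5 13 6] head=2 tail=2 count=6
After op 11 (write(23)): arr=[21 1 23 5 13 6] head=3 tail=3 count=6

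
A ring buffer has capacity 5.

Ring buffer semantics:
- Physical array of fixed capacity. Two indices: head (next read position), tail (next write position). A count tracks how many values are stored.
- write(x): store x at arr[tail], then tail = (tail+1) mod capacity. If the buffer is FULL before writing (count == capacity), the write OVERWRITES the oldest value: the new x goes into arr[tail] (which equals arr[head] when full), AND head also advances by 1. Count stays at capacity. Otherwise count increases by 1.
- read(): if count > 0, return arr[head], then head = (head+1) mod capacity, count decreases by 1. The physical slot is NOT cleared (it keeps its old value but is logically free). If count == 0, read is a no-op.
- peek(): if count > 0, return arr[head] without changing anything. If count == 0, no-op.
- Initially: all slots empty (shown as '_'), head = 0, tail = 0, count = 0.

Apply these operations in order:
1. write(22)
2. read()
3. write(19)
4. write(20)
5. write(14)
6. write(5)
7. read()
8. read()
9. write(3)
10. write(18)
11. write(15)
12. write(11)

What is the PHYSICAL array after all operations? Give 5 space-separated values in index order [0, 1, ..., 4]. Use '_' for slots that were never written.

After op 1 (write(22)): arr=[22 _ _ _ _] head=0 tail=1 count=1
After op 2 (read()): arr=[22 _ _ _ _] head=1 tail=1 count=0
After op 3 (write(19)): arr=[22 19 _ _ _] head=1 tail=2 count=1
After op 4 (write(20)): arr=[22 19 20 _ _] head=1 tail=3 count=2
After op 5 (write(14)): arr=[22 19 20 14 _] head=1 tail=4 count=3
After op 6 (write(5)): arr=[22 19 20 14 5] head=1 tail=0 count=4
After op 7 (read()): arr=[22 19 20 14 5] head=2 tail=0 count=3
After op 8 (read()): arr=[22 19 20 14 5] head=3 tail=0 count=2
After op 9 (write(3)): arr=[3 19 20 14 5] head=3 tail=1 count=3
After op 10 (write(18)): arr=[3 18 20 14 5] head=3 tail=2 count=4
After op 11 (write(15)): arr=[3 18 15 14 5] head=3 tail=3 count=5
After op 12 (write(11)): arr=[3 18 15 11 5] head=4 tail=4 count=5

Answer: 3 18 15 11 5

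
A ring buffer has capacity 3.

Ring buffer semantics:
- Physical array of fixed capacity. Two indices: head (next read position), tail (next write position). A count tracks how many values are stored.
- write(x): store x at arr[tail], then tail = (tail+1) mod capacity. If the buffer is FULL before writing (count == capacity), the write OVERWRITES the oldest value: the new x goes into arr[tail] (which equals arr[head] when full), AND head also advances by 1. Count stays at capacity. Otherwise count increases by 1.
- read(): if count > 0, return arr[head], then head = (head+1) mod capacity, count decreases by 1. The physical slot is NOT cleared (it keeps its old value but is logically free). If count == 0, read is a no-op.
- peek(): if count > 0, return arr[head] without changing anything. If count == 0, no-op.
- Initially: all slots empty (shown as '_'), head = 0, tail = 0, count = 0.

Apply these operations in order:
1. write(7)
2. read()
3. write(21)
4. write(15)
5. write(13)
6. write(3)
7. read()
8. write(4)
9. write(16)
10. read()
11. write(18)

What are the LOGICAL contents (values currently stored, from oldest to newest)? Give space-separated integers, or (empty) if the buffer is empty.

Answer: 4 16 18

Derivation:
After op 1 (write(7)): arr=[7 _ _] head=0 tail=1 count=1
After op 2 (read()): arr=[7 _ _] head=1 tail=1 count=0
After op 3 (write(21)): arr=[7 21 _] head=1 tail=2 count=1
After op 4 (write(15)): arr=[7 21 15] head=1 tail=0 count=2
After op 5 (write(13)): arr=[13 21 15] head=1 tail=1 count=3
After op 6 (write(3)): arr=[13 3 15] head=2 tail=2 count=3
After op 7 (read()): arr=[13 3 15] head=0 tail=2 count=2
After op 8 (write(4)): arr=[13 3 4] head=0 tail=0 count=3
After op 9 (write(16)): arr=[16 3 4] head=1 tail=1 count=3
After op 10 (read()): arr=[16 3 4] head=2 tail=1 count=2
After op 11 (write(18)): arr=[16 18 4] head=2 tail=2 count=3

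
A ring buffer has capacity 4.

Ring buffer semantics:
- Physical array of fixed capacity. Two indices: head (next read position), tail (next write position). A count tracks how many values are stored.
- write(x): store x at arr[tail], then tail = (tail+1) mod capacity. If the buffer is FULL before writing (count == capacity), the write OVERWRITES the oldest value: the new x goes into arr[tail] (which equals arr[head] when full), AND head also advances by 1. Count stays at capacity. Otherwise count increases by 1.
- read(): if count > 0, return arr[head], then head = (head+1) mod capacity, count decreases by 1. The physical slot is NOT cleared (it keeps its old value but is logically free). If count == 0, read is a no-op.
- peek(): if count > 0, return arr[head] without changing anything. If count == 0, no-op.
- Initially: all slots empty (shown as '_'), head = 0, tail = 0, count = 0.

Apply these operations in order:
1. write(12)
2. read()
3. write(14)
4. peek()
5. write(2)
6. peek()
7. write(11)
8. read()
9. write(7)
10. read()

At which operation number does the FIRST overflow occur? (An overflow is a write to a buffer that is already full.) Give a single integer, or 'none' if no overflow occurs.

After op 1 (write(12)): arr=[12 _ _ _] head=0 tail=1 count=1
After op 2 (read()): arr=[12 _ _ _] head=1 tail=1 count=0
After op 3 (write(14)): arr=[12 14 _ _] head=1 tail=2 count=1
After op 4 (peek()): arr=[12 14 _ _] head=1 tail=2 count=1
After op 5 (write(2)): arr=[12 14 2 _] head=1 tail=3 count=2
After op 6 (peek()): arr=[12 14 2 _] head=1 tail=3 count=2
After op 7 (write(11)): arr=[12 14 2 11] head=1 tail=0 count=3
After op 8 (read()): arr=[12 14 2 11] head=2 tail=0 count=2
After op 9 (write(7)): arr=[7 14 2 11] head=2 tail=1 count=3
After op 10 (read()): arr=[7 14 2 11] head=3 tail=1 count=2

Answer: none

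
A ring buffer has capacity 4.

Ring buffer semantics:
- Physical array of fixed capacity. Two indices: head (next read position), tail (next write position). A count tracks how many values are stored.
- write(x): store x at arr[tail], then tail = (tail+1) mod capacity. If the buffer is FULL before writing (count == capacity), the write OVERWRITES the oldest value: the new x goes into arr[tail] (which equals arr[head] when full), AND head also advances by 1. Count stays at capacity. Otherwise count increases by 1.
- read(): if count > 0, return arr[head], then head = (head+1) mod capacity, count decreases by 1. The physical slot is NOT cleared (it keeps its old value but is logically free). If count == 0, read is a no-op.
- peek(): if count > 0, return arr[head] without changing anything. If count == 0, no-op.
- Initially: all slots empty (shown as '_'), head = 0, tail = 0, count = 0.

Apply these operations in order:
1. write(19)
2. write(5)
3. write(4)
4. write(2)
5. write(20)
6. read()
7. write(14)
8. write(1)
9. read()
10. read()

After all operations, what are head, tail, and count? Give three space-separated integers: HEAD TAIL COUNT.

Answer: 1 3 2

Derivation:
After op 1 (write(19)): arr=[19 _ _ _] head=0 tail=1 count=1
After op 2 (write(5)): arr=[19 5 _ _] head=0 tail=2 count=2
After op 3 (write(4)): arr=[19 5 4 _] head=0 tail=3 count=3
After op 4 (write(2)): arr=[19 5 4 2] head=0 tail=0 count=4
After op 5 (write(20)): arr=[20 5 4 2] head=1 tail=1 count=4
After op 6 (read()): arr=[20 5 4 2] head=2 tail=1 count=3
After op 7 (write(14)): arr=[20 14 4 2] head=2 tail=2 count=4
After op 8 (write(1)): arr=[20 14 1 2] head=3 tail=3 count=4
After op 9 (read()): arr=[20 14 1 2] head=0 tail=3 count=3
After op 10 (read()): arr=[20 14 1 2] head=1 tail=3 count=2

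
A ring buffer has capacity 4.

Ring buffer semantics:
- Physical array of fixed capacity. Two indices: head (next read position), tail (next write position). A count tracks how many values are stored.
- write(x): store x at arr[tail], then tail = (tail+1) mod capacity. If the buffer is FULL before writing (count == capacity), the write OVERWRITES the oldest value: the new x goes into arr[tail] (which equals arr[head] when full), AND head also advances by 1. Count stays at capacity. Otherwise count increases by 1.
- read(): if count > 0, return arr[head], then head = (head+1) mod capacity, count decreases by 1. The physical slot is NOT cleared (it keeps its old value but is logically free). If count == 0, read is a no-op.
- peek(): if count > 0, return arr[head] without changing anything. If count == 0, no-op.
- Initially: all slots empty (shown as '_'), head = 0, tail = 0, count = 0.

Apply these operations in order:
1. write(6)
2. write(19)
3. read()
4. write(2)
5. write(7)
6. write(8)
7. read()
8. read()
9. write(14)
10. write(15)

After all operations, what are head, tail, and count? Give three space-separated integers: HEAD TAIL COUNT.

Answer: 3 3 4

Derivation:
After op 1 (write(6)): arr=[6 _ _ _] head=0 tail=1 count=1
After op 2 (write(19)): arr=[6 19 _ _] head=0 tail=2 count=2
After op 3 (read()): arr=[6 19 _ _] head=1 tail=2 count=1
After op 4 (write(2)): arr=[6 19 2 _] head=1 tail=3 count=2
After op 5 (write(7)): arr=[6 19 2 7] head=1 tail=0 count=3
After op 6 (write(8)): arr=[8 19 2 7] head=1 tail=1 count=4
After op 7 (read()): arr=[8 19 2 7] head=2 tail=1 count=3
After op 8 (read()): arr=[8 19 2 7] head=3 tail=1 count=2
After op 9 (write(14)): arr=[8 14 2 7] head=3 tail=2 count=3
After op 10 (write(15)): arr=[8 14 15 7] head=3 tail=3 count=4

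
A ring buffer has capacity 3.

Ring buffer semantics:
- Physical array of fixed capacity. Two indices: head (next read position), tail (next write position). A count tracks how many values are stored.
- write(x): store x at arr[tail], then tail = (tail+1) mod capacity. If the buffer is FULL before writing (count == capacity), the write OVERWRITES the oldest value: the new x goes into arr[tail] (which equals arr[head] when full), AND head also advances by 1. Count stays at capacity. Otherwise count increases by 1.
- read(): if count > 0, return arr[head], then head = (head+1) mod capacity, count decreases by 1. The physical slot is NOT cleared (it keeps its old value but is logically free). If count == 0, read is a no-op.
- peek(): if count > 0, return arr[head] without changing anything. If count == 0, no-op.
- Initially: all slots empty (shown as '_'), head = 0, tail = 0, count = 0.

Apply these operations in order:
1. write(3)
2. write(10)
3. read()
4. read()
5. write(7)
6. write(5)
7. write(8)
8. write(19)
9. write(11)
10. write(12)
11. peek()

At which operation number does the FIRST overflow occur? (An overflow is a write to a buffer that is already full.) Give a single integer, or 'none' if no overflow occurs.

Answer: 8

Derivation:
After op 1 (write(3)): arr=[3 _ _] head=0 tail=1 count=1
After op 2 (write(10)): arr=[3 10 _] head=0 tail=2 count=2
After op 3 (read()): arr=[3 10 _] head=1 tail=2 count=1
After op 4 (read()): arr=[3 10 _] head=2 tail=2 count=0
After op 5 (write(7)): arr=[3 10 7] head=2 tail=0 count=1
After op 6 (write(5)): arr=[5 10 7] head=2 tail=1 count=2
After op 7 (write(8)): arr=[5 8 7] head=2 tail=2 count=3
After op 8 (write(19)): arr=[5 8 19] head=0 tail=0 count=3
After op 9 (write(11)): arr=[11 8 19] head=1 tail=1 count=3
After op 10 (write(12)): arr=[11 12 19] head=2 tail=2 count=3
After op 11 (peek()): arr=[11 12 19] head=2 tail=2 count=3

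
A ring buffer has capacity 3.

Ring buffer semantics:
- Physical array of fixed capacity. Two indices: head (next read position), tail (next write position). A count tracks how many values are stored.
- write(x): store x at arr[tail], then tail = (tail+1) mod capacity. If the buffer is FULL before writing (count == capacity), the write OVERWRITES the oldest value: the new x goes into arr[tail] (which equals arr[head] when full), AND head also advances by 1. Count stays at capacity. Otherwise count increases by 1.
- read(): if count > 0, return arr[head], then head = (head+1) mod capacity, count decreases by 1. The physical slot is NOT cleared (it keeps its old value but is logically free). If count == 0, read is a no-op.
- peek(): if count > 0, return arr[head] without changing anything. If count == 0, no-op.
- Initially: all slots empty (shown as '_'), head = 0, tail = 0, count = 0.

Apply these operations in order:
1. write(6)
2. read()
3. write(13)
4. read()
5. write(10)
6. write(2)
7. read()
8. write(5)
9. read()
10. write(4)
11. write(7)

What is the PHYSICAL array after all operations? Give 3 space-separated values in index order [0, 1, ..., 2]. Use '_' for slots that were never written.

Answer: 7 5 4

Derivation:
After op 1 (write(6)): arr=[6 _ _] head=0 tail=1 count=1
After op 2 (read()): arr=[6 _ _] head=1 tail=1 count=0
After op 3 (write(13)): arr=[6 13 _] head=1 tail=2 count=1
After op 4 (read()): arr=[6 13 _] head=2 tail=2 count=0
After op 5 (write(10)): arr=[6 13 10] head=2 tail=0 count=1
After op 6 (write(2)): arr=[2 13 10] head=2 tail=1 count=2
After op 7 (read()): arr=[2 13 10] head=0 tail=1 count=1
After op 8 (write(5)): arr=[2 5 10] head=0 tail=2 count=2
After op 9 (read()): arr=[2 5 10] head=1 tail=2 count=1
After op 10 (write(4)): arr=[2 5 4] head=1 tail=0 count=2
After op 11 (write(7)): arr=[7 5 4] head=1 tail=1 count=3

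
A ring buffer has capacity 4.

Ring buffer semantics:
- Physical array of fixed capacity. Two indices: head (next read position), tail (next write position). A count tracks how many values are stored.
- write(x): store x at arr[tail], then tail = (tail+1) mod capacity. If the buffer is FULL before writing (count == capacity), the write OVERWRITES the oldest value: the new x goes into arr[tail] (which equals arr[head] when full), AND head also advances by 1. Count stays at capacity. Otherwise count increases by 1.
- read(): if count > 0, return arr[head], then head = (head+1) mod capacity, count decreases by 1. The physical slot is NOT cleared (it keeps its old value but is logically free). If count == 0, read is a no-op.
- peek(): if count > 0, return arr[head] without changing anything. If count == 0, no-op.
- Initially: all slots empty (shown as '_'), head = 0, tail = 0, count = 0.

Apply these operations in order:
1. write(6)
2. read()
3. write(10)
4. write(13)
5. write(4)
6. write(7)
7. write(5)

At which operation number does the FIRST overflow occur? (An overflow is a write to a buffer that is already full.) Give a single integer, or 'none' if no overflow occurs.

Answer: 7

Derivation:
After op 1 (write(6)): arr=[6 _ _ _] head=0 tail=1 count=1
After op 2 (read()): arr=[6 _ _ _] head=1 tail=1 count=0
After op 3 (write(10)): arr=[6 10 _ _] head=1 tail=2 count=1
After op 4 (write(13)): arr=[6 10 13 _] head=1 tail=3 count=2
After op 5 (write(4)): arr=[6 10 13 4] head=1 tail=0 count=3
After op 6 (write(7)): arr=[7 10 13 4] head=1 tail=1 count=4
After op 7 (write(5)): arr=[7 5 13 4] head=2 tail=2 count=4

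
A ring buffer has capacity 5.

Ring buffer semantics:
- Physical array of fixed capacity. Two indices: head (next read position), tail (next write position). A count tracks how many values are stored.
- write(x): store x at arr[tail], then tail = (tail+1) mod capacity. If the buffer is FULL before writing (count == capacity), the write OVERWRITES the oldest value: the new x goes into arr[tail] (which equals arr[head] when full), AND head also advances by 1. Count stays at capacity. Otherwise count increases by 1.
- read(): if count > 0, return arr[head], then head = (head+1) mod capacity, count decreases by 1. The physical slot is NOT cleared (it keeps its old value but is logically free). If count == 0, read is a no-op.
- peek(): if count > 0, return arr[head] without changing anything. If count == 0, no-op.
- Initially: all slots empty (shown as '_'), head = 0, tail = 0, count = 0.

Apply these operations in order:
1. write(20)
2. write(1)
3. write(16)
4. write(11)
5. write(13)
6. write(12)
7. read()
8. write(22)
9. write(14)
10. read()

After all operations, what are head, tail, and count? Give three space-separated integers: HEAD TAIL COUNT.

Answer: 4 3 4

Derivation:
After op 1 (write(20)): arr=[20 _ _ _ _] head=0 tail=1 count=1
After op 2 (write(1)): arr=[20 1 _ _ _] head=0 tail=2 count=2
After op 3 (write(16)): arr=[20 1 16 _ _] head=0 tail=3 count=3
After op 4 (write(11)): arr=[20 1 16 11 _] head=0 tail=4 count=4
After op 5 (write(13)): arr=[20 1 16 11 13] head=0 tail=0 count=5
After op 6 (write(12)): arr=[12 1 16 11 13] head=1 tail=1 count=5
After op 7 (read()): arr=[12 1 16 11 13] head=2 tail=1 count=4
After op 8 (write(22)): arr=[12 22 16 11 13] head=2 tail=2 count=5
After op 9 (write(14)): arr=[12 22 14 11 13] head=3 tail=3 count=5
After op 10 (read()): arr=[12 22 14 11 13] head=4 tail=3 count=4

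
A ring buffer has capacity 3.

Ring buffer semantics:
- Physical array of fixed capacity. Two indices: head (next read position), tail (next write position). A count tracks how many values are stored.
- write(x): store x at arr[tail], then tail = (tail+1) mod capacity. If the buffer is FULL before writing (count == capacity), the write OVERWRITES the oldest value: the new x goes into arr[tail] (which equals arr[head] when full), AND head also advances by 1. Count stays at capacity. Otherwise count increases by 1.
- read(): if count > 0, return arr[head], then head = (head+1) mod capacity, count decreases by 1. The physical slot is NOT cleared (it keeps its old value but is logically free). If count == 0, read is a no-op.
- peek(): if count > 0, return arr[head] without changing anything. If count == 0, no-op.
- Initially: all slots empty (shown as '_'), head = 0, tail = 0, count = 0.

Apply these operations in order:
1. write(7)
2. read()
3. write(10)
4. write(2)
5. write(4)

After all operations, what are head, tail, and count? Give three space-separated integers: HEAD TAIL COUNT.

After op 1 (write(7)): arr=[7 _ _] head=0 tail=1 count=1
After op 2 (read()): arr=[7 _ _] head=1 tail=1 count=0
After op 3 (write(10)): arr=[7 10 _] head=1 tail=2 count=1
After op 4 (write(2)): arr=[7 10 2] head=1 tail=0 count=2
After op 5 (write(4)): arr=[4 10 2] head=1 tail=1 count=3

Answer: 1 1 3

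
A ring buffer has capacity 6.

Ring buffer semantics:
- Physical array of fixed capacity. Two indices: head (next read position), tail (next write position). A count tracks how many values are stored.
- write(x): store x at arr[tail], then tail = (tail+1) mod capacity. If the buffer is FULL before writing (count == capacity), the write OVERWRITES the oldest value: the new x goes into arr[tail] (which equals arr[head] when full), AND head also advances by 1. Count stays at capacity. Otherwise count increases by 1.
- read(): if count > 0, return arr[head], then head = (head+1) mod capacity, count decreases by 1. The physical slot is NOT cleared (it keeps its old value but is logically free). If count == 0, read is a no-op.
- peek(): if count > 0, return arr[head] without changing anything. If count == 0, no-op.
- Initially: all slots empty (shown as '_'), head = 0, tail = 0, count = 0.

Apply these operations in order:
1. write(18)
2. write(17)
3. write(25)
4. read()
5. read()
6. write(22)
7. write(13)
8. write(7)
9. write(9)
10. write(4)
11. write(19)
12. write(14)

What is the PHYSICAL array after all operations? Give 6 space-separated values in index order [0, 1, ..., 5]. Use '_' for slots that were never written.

Answer: 9 4 19 14 13 7

Derivation:
After op 1 (write(18)): arr=[18 _ _ _ _ _] head=0 tail=1 count=1
After op 2 (write(17)): arr=[18 17 _ _ _ _] head=0 tail=2 count=2
After op 3 (write(25)): arr=[18 17 25 _ _ _] head=0 tail=3 count=3
After op 4 (read()): arr=[18 17 25 _ _ _] head=1 tail=3 count=2
After op 5 (read()): arr=[18 17 25 _ _ _] head=2 tail=3 count=1
After op 6 (write(22)): arr=[18 17 25 22 _ _] head=2 tail=4 count=2
After op 7 (write(13)): arr=[18 17 25 22 13 _] head=2 tail=5 count=3
After op 8 (write(7)): arr=[18 17 25 22 13 7] head=2 tail=0 count=4
After op 9 (write(9)): arr=[9 17 25 22 13 7] head=2 tail=1 count=5
After op 10 (write(4)): arr=[9 4 25 22 13 7] head=2 tail=2 count=6
After op 11 (write(19)): arr=[9 4 19 22 13 7] head=3 tail=3 count=6
After op 12 (write(14)): arr=[9 4 19 14 13 7] head=4 tail=4 count=6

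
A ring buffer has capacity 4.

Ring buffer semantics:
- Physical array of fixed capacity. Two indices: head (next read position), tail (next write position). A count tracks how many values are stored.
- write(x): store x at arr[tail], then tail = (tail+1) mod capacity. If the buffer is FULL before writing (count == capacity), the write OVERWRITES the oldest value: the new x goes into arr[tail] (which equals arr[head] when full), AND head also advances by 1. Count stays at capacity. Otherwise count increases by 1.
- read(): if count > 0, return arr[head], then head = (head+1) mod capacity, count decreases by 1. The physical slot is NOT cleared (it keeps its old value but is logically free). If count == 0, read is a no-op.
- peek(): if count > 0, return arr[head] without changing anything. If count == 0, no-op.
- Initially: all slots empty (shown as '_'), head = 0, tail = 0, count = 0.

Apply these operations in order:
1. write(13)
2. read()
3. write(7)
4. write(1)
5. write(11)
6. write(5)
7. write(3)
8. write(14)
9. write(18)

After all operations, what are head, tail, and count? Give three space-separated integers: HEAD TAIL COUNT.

After op 1 (write(13)): arr=[13 _ _ _] head=0 tail=1 count=1
After op 2 (read()): arr=[13 _ _ _] head=1 tail=1 count=0
After op 3 (write(7)): arr=[13 7 _ _] head=1 tail=2 count=1
After op 4 (write(1)): arr=[13 7 1 _] head=1 tail=3 count=2
After op 5 (write(11)): arr=[13 7 1 11] head=1 tail=0 count=3
After op 6 (write(5)): arr=[5 7 1 11] head=1 tail=1 count=4
After op 7 (write(3)): arr=[5 3 1 11] head=2 tail=2 count=4
After op 8 (write(14)): arr=[5 3 14 11] head=3 tail=3 count=4
After op 9 (write(18)): arr=[5 3 14 18] head=0 tail=0 count=4

Answer: 0 0 4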